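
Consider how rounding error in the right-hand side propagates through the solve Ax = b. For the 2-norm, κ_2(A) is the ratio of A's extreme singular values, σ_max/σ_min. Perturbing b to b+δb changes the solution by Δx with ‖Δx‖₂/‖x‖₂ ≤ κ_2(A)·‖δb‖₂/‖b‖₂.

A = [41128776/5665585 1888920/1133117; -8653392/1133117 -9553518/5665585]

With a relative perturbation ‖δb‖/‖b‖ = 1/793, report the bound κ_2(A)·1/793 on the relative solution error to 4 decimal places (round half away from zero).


M = AᵀA = [4237343689536/38167483225 190676936736/7633496645; 190676936736/7633496645 214589982564/38167483225]. tr(M)=105935364/908209, det(M)=136048896/567630625
λ_max, λ_min = (105935364/908209 ± √7013444097805660944/515527242300625)/2 = 2916/25, 46656/22705225
so κ_2 = √((2916/25) / (46656/22705225)) = 238.2500
bound on ‖Δx‖/‖x‖: κ·ε = 238.2500·1/793 = 0.3004

0.3004


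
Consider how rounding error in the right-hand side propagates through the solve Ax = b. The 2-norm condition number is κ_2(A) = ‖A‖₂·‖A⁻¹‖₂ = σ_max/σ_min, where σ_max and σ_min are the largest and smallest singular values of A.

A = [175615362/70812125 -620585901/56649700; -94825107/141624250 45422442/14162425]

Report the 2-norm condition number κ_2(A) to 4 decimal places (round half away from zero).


M = AᵀA = [211767715838601/32091885100900 -94079034801531/3209188510090; -94079034801531/3209188510090 669020851705401/5134701616144]. tr(M)=10453653870309/76363795600, det(M)=4684718025/12218207296
solving λ² − 10453653870309/76363795600·λ + 4684718025/12218207296 = 0 gives λ = 13689/100, 8555625/3054551824
κ_2(A) = √(λ_max/λ_min) = √((13689/100) / (8555625/3054551824)) = 221.0720

221.0720


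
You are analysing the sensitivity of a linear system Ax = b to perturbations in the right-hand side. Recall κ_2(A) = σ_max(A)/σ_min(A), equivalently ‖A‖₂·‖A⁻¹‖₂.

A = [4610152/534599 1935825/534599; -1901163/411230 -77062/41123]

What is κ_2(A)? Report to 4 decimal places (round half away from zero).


form AᵀA = [9467775963649/98891380900 197239151313/4944569045; 197239151313/4944569045 16439562949/988913809] with trace 65749895021/585156100 and determinant 7890481/23406244
solving λ² − 65749895021/585156100·λ + 7890481/23406244 = 0 gives λ = 2809/25, 70225/23406244
κ_2(A) = √(λ_max/λ_min) = √((2809/25) / (70225/23406244)) = 193.5200

193.5200


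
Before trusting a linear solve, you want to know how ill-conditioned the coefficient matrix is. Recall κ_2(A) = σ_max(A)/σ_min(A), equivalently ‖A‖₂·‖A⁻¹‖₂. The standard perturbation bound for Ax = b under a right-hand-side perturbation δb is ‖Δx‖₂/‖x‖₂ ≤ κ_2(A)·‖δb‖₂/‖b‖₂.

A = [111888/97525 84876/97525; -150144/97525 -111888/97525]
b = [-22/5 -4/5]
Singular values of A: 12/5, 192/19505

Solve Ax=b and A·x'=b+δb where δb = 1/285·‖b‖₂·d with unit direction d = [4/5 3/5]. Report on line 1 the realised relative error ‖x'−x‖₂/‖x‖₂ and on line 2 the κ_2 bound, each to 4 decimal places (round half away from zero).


largest singular value 12/5, smallest 192/19505
condition number: (12/5) ÷ (192/19505) = 243.8125
bound on ‖Δx‖/‖x‖: κ·ε = 243.8125·1/285 = 0.8555
solve Ax = b  →  x = [243.1458 -325.5833]
‖b‖ = 4.4721, ‖x‖ = 406.3550
with δb = [0.0126 0.0094], A·Δx = δb → ‖Δx‖ = 1.5941
realised ‖Δx‖/‖x‖ = 0.0039
realised/bound (from unrounded values) ≈ 0.0046

0.0039
0.8555


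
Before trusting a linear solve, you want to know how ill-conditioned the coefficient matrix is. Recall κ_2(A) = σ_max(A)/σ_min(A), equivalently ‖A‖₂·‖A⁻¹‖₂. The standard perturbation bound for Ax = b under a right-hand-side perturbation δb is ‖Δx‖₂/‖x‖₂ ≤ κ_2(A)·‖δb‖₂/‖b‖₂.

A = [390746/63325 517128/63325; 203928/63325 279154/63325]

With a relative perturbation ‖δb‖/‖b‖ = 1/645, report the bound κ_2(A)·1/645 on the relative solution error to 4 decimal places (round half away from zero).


0.2310

form AᵀA = [26888452/555025 35846784/555025; 35846784/555025 47799076/555025] with trace 74687528/555025 and determinant 11316496/13875625
λ_max, λ_min = (74687528/555025 ± √8923555021824/492884401)/2 = 3364/25, 3364/555025
κ = σ_max/σ_min = (58/5)/(58/745) = 149.0000
bound on ‖Δx‖/‖x‖: κ·ε = 149.0000·1/645 = 0.2310


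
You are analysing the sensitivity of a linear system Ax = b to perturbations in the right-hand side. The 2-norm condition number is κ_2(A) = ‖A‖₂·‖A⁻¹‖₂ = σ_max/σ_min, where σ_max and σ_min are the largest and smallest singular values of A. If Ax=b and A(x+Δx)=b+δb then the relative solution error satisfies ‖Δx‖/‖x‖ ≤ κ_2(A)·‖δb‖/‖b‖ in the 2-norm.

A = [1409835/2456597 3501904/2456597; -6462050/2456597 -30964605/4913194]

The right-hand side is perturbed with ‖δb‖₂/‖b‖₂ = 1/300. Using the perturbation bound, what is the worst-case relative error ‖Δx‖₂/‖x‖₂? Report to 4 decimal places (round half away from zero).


1.2291

M = AᵀA = [2001817825/276157453 4804123905/276157453; 4804123905/276157453 46119987613/1104629812]. tr(M)=4163635301/84971524, det(M)=1500625/84971524
eigenvalues of AᵀA: λ = (tr ± √(tr²−4·det))/2 = 49, 30625/84971524
so κ_2 = √(49 / (30625/84971524)) = 368.7200
perturbation bound = 368.7200·1/300 = 1.2291


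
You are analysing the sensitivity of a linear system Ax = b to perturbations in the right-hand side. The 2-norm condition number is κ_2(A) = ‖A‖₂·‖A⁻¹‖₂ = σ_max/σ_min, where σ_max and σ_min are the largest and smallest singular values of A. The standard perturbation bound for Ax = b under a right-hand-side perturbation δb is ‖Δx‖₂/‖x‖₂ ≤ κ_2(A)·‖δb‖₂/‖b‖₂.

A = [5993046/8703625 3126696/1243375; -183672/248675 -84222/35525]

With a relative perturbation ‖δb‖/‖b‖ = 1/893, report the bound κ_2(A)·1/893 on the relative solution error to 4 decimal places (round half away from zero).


AᵀA = [91845980676/90075015625 44813592576/12867859375; 44813592576/12867859375 21956689476/1838265625]; tr = 1868358024/144120025, det = 291600/5764801
λ_max, λ_min = (1868358024/144120025 ± √3486559165916184576/20770581606000625)/2 = 324/25, 22500/5764801
σ_max=√(324/25)=(18/5), σ_min=√(22500/5764801)=(150/2401) → κ = 57.6240
perturbation bound = 57.6240·1/893 = 0.0645

0.0645


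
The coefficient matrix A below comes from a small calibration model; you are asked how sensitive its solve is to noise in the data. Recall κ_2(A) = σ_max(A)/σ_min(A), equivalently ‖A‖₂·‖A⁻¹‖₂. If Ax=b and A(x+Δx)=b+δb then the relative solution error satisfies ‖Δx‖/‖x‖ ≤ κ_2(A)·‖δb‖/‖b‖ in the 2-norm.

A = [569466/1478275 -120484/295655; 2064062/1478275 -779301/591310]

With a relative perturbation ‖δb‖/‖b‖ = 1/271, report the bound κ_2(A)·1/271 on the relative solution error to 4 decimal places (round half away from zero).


AᵀA = [7335429544/3496475161 -6982994655/3496475161; -6982994655/3496475161 26615025025/13985900644]; tr = 66535961/16630084, det = 15625/4157521
solving λ² − 66535961/16630084·λ + 15625/4157521 = 0 gives λ = 4, 15625/16630084
κ_2(A) = √(λ_max/λ_min) = √(4 / (15625/16630084)) = 65.2480
bound on ‖Δx‖/‖x‖: κ·ε = 65.2480·1/271 = 0.2408

0.2408


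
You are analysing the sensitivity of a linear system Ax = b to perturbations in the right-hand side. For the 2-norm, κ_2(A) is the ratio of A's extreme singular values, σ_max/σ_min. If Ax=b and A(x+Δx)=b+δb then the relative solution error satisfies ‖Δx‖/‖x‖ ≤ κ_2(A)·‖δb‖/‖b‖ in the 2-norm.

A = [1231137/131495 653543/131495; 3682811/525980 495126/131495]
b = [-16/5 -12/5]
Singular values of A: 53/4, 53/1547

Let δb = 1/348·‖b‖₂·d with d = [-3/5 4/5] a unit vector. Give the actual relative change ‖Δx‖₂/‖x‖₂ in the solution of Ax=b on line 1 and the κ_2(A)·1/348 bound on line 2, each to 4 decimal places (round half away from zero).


1.1114
1.1114

σ_max = 53/4, σ_min = 53/1547
κ_2(A) = (53/4) / (53/1547) = 386.7500
κ_2(A)·‖δb‖/‖b‖ = 1.1114
solve Ax = b  →  x = [-0.2664 -0.1421]
‖b‖ = 4.0000, ‖x‖ = 0.3019
δb = ε·‖b‖·d = [-0.0069 0.0092]; solving A·Δx = δb gives ‖Δx‖ = 0.3355
dividing the unrounded norms, ‖Δx‖/‖x‖ = 1.1114
so the bound is sharp here: realised error equals the bound


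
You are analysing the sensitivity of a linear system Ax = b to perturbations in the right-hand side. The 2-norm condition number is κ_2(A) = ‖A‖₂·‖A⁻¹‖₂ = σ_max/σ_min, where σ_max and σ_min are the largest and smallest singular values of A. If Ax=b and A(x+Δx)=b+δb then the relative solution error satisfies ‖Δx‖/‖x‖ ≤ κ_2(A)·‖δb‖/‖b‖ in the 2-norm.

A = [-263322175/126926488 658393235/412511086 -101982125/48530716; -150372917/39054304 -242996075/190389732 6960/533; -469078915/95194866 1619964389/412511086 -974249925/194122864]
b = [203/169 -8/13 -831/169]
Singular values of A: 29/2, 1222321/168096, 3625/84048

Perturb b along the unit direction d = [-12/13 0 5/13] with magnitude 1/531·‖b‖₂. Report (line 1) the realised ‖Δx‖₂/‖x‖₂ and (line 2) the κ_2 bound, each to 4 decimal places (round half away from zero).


0.0032
0.6331

largest singular value 29/2, smallest 3625/84048
condition number: (29/2) ÷ (3625/84048) = 336.1920
perturbation bound = 336.1920·1/531 = 0.6331
solve Ax = b  →  x = [-31.4561 -60.1491 -15.2013]
2-norm of b is 5.0990; of x, 69.5592
Δx = A⁻¹·δb where δb = 1/531·5.0990·d; ‖Δx‖ = 0.2226
relative error = 0.0032
so the bound overstates the realised error by a factor of ≈ 197.8043 (computed from the unrounded values)


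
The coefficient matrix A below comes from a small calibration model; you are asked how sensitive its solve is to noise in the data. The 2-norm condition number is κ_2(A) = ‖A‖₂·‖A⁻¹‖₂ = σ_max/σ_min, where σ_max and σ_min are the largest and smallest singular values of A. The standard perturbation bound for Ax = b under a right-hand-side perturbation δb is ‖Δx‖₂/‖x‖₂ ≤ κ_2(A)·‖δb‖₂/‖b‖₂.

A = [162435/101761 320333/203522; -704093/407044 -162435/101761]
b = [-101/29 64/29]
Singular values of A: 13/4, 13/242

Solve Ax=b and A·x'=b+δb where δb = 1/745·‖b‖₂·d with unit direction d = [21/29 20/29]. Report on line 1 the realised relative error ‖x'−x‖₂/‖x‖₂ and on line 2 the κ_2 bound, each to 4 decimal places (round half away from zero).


0.0055
0.0812

from the listed singular values, σ₁ = 13/4, σ_n = 13/242
κ_2(A) = (13/4) / (13/242) = 60.5000
perturbation bound = 60.5000·1/745 = 0.0812
solve Ax = b  →  x = [11.9469 -14.3289]
2-norm of b is 4.1231; of x, 18.6560
re-solving with b+δb shifts x by Δx of norm 0.1030
dividing the unrounded norms, ‖Δx‖/‖x‖ = 0.0055
realised/bound (from unrounded values) ≈ 0.0680


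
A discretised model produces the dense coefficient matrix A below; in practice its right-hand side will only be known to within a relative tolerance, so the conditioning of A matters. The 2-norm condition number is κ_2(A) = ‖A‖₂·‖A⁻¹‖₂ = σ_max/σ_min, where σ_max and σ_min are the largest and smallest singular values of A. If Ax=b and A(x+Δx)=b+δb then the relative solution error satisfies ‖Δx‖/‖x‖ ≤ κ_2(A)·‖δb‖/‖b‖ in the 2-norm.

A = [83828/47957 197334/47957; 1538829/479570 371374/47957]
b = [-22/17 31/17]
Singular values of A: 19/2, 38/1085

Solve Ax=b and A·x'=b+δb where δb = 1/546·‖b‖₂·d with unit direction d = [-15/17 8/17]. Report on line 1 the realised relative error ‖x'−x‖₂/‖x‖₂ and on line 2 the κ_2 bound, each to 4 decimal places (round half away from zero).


σ_max = 19/2, σ_min = 38/1085
condition number: (19/2) ÷ (38/1085) = 271.2500
κ_2(A)·‖δb‖/‖b‖ = 0.4968
solve Ax = b  →  x = [-52.6721 22.0607]
2-norm of b is 2.2361; of x, 57.1054
Δx = A⁻¹·δb where δb = 1/546·2.2361·d; ‖Δx‖ = 0.1169
realised ‖Δx‖/‖x‖ = 0.0020
realised/bound (from unrounded values) ≈ 0.0041

0.0020
0.4968


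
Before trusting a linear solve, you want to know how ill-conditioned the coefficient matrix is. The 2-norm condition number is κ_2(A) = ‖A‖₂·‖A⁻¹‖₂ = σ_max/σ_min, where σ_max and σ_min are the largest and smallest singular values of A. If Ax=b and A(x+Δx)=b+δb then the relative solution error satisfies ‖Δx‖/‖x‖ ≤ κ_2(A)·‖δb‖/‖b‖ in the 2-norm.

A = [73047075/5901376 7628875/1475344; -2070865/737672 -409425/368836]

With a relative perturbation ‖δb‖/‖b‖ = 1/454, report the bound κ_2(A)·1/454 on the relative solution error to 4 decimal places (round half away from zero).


0.5365

M = AᵀA = [3337500300025/20717572096 347649404625/5179393024; 347649404625/5179393024 36217605625/1294848256]. tr(M)=23177408225/122589184, det(M)=1181640625/1961426944
solving λ² − 23177408225/122589184·λ + 1181640625/1961426944 = 0 gives λ = 3025/16, 390625/122589184
κ = σ_max/σ_min = (55/4)/(625/11072) = 243.5840
κ_2(A)·‖δb‖/‖b‖ = 0.5365


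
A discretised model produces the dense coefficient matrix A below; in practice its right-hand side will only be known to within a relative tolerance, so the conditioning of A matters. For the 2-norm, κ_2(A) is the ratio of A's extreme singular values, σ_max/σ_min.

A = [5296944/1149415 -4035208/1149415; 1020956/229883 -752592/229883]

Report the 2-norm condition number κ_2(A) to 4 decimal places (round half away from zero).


M = AᵀA = [64347674896/1570933225 -48256068672/1570933225; -48256068672/1570933225 36198301504/1570933225]. tr(M)=4021839056/62837329, det(M)=16000000/62837329
λ_max, λ_min = (4021839056/62837329 ± √16171167803310971136/3948529915854241)/2 = 64, 250000/62837329
σ_max=√64=8, σ_min=√(250000/62837329)=(500/7927) → κ = 126.8320

126.8320


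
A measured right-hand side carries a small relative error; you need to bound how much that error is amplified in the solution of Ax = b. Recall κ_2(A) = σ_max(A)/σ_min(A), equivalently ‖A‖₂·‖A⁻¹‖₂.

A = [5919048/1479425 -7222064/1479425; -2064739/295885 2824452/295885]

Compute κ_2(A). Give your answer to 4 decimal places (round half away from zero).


AᵀA = [490013175361/7573350625 -652393247148/7573350625; -652393247148/7573350625 870575902864/7573350625]; tr = 54423563129/302934025, det = 5158686976/302934025
λ_max, λ_min = (54423563129/302934025 ± √2955673256418829237041/91769023502700625)/2 = 4489/25, 1149184/12117361
κ_2(A) = √(λ_max/λ_min) = √((4489/25) / (1149184/12117361)) = 43.5125

43.5125


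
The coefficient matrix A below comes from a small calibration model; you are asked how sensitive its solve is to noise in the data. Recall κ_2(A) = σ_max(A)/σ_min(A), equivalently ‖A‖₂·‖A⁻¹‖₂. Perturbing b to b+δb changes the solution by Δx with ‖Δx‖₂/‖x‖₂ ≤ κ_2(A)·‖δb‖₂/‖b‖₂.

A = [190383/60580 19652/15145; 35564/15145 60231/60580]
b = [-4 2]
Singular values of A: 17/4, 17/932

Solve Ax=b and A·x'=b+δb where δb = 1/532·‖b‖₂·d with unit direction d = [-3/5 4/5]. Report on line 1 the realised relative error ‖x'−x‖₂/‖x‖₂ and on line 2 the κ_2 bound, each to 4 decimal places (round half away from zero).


0.0021
0.4380

from the listed singular values, σ₁ = 17/4, σ_n = 17/932
condition number: (17/4) ÷ (17/932) = 233.0000
perturbation bound = 233.0000·1/532 = 0.4380
solve Ax = b  →  x = [-84.7783 202.2443]
‖b‖ = 4.4721, ‖x‖ = 219.2946
Δx = A⁻¹·δb where δb = 1/532·4.4721·d; ‖Δx‖ = 0.4609
realised ‖Δx‖/‖x‖ = 0.0021
realised/bound (from unrounded values) ≈ 0.0048


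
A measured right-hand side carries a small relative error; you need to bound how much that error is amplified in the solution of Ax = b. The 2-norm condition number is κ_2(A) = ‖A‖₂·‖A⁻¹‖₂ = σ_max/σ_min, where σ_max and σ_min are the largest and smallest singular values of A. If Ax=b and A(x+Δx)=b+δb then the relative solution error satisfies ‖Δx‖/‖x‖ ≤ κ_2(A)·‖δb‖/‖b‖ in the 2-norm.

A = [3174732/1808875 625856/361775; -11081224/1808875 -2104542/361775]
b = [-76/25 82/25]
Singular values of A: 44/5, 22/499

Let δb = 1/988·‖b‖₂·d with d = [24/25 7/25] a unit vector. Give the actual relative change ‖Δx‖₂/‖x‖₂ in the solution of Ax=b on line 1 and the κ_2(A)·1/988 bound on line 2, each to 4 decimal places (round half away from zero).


0.0023
0.2020

largest singular value 44/5, smallest 22/499
κ_2(A) = (44/5) / (22/499) = 199.6000
perturbation bound = 199.6000·1/988 = 0.2020
solve Ax = b  →  x = [30.9561 -33.1630]
‖b‖ = 4.4721, ‖x‖ = 45.3659
Δx = A⁻¹·δb where δb = 1/988·4.4721·d; ‖Δx‖ = 0.1027
realised ‖Δx‖/‖x‖ = 0.0023
tightness: 0.0023 against a bound of 0.2020 (unrounded ratio ≈ 0.0112)


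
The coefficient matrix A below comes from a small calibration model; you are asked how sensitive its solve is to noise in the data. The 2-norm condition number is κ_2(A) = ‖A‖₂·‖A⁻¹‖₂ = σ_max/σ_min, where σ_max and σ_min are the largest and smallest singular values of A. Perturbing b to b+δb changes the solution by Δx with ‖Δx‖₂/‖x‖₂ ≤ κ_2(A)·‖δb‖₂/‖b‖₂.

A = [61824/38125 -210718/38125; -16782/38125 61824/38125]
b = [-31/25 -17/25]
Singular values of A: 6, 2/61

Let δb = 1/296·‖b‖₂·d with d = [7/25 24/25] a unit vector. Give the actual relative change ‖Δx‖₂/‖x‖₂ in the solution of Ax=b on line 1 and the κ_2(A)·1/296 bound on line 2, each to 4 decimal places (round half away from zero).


0.0048
0.6182

from the listed singular values, σ₁ = 6, σ_n = 2/61
κ_2(A) = 6 / (2/61) = 183.0000
perturbation bound = 183.0000·1/296 = 0.6182
solve Ax = b  →  x = [-29.3267 -8.3800]
‖b‖ = 1.4142, ‖x‖ = 30.5005
Δx = A⁻¹·δb where δb = 1/296·1.4142·d; ‖Δx‖ = 0.1457
relative error = 0.0048
realised/bound (from unrounded values) ≈ 0.0077


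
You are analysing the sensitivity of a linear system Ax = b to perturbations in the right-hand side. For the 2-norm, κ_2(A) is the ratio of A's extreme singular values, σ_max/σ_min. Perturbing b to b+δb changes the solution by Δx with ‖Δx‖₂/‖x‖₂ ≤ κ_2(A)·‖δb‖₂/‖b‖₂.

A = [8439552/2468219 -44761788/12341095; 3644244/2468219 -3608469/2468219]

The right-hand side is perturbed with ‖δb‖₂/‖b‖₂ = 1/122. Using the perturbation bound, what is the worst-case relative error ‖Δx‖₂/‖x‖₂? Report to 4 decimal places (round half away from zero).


0.6708

M = AᵀA = [17242716240/1243033061 -90495846756/6215165305; -90495846756/6215165305 475238497869/31075826525]. tr(M)=31251944961/1071580225, det(M)=136048896/1071580225
λ_max, λ_min = (31251944961/1071580225 ± √976100914619026565121/1148284178611050625)/2 = 729/25, 186624/42863209
σ_max=√(729/25)=(27/5), σ_min=√(186624/42863209)=(432/6547) → κ = 81.8375
bound on ‖Δx‖/‖x‖: κ·ε = 81.8375·1/122 = 0.6708


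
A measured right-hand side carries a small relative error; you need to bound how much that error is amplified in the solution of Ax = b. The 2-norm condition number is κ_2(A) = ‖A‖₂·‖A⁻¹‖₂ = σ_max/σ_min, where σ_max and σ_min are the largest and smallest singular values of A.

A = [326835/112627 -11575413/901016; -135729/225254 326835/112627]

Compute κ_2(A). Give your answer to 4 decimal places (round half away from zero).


form AᵀA = [265143861/30184036 -2356153515/60368072; -2356153515/60368072 83775572649/482944576] with trace 52360425/287296 and determinant 531441/1149184
solving λ² − 52360425/287296·λ + 531441/1149184 = 0 gives λ = 729/4, 729/287296
κ = σ_max/σ_min = (27/2)/(27/536) = 268.0000

268.0000


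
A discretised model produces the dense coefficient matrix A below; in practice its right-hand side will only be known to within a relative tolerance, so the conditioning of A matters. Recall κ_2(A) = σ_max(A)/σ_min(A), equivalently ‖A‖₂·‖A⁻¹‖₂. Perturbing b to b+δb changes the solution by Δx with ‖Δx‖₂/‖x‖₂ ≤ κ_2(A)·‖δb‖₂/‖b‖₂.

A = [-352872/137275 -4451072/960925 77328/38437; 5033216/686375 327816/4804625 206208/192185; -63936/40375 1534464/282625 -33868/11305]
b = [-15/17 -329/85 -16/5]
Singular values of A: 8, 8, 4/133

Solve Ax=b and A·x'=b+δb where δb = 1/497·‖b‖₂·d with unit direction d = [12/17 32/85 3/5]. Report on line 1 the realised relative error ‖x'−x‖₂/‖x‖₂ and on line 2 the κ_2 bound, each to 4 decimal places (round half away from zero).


largest singular value 8, smallest 4/133
condition number: 8 ÷ (4/133) = 266.0000
perturbation bound = 266.0000·1/497 = 0.5352
solve Ax = b  →  x = [17.1956 -60.2956 -117.2941]
‖b‖ = 5.0990, ‖x‖ = 133.0006
re-solving with b+δb shifts x by Δx of norm 0.3411
realised ‖Δx‖/‖x‖ = 0.0026
tightness: 0.0026 against a bound of 0.5352 (unrounded ratio ≈ 0.0048)

0.0026
0.5352


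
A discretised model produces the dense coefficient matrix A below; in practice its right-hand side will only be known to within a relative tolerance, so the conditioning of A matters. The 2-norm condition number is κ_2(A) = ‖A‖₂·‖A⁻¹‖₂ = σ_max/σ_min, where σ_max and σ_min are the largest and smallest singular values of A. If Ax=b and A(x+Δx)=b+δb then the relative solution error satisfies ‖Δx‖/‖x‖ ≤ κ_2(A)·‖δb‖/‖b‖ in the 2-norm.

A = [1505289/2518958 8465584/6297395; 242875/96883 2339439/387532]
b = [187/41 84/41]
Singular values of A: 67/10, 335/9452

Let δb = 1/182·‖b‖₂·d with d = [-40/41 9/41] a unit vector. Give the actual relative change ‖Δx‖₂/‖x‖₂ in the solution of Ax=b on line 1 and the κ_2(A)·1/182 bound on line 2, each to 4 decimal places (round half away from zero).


σ_max = 67/10, σ_min = 335/9452
κ_2(A) = (67/10) / (335/9452) = 189.0400
bound on ‖Δx‖/‖x‖: κ·ε = 189.0400·1/182 = 1.0387
solve Ax = b  →  x = [104.3504 -42.9943]
2-norm of b is 5.0000; of x, 112.8606
with δb = [-0.0268 0.0060], A·Δx = δb → ‖Δx‖ = 0.7751
dividing the unrounded norms, ‖Δx‖/‖x‖ = 0.0069
tightness: 0.0069 against a bound of 1.0387 (unrounded ratio ≈ 0.0066)

0.0069
1.0387


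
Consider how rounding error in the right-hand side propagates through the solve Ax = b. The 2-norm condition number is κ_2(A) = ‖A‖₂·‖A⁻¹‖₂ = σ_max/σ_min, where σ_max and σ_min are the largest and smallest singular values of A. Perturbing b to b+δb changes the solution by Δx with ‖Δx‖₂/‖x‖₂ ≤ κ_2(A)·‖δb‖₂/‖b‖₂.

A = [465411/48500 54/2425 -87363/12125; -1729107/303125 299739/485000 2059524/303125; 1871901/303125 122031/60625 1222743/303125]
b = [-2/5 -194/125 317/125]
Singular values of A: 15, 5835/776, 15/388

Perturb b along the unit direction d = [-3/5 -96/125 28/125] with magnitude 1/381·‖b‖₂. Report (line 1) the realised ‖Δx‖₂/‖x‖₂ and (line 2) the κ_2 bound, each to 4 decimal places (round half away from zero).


0.0039
1.0184

from the listed singular values, σ₁ = 15, σ_n = 15/388
condition number: 15 ÷ (15/388) = 388.0000
perturbation bound = 388.0000·1/381 = 1.0184
solve Ax = b  →  x = [8.8977 -49.5895 11.7525]
‖b‖ = 3.0000, ‖x‖ = 51.7341
re-solving with b+δb shifts x by Δx of norm 0.2037
relative error = 0.0039
realised/bound (from unrounded values) ≈ 0.0039


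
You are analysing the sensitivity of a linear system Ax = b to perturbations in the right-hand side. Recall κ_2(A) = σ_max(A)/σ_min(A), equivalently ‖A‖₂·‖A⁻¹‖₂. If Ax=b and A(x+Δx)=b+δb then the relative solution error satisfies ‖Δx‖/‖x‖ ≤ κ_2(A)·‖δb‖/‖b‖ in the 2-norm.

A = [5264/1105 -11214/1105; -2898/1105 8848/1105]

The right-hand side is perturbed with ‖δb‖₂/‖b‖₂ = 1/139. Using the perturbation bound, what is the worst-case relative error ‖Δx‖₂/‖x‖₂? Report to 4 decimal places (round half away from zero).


form AᵀA = [1444324/48841 -3386880/48841; -3386880/48841 8161636/48841] with trace 56840/289 and determinant 38416/289
char-poly roots: 196 and 196/289
κ = σ_max/σ_min = 14/(14/17) = 17.0000
κ_2(A)·‖δb‖/‖b‖ = 0.1223

0.1223


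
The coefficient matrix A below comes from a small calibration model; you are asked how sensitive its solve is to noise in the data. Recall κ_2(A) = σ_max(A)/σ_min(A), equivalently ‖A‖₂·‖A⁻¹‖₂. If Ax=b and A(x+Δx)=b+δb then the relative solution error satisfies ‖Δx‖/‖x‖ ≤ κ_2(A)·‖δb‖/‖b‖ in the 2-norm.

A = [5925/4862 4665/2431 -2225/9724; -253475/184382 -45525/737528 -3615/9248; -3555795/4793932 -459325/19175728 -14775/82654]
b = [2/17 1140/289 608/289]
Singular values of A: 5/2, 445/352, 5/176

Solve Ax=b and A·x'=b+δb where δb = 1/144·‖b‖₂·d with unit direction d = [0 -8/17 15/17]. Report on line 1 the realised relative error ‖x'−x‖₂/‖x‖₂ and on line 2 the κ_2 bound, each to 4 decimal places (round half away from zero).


largest singular value 5/2, smallest 5/176
κ = σ_max/σ_min = (5/2)/(5/176) = 88.0000
bound on ‖Δx‖/‖x‖: κ·ε = 88.0000·1/144 = 0.6111
solve Ax = b  →  x = [-2.5936 1.5632 -1.2169]
2-norm of b is 4.4721; of x, 3.2636
Δx = A⁻¹·δb where δb = 1/144·4.4721·d; ‖Δx‖ = 1.0932
realised ‖Δx‖/‖x‖ = 0.3350
tightness: 0.3350 against a bound of 0.6111 (unrounded ratio ≈ 0.5481)

0.3350
0.6111


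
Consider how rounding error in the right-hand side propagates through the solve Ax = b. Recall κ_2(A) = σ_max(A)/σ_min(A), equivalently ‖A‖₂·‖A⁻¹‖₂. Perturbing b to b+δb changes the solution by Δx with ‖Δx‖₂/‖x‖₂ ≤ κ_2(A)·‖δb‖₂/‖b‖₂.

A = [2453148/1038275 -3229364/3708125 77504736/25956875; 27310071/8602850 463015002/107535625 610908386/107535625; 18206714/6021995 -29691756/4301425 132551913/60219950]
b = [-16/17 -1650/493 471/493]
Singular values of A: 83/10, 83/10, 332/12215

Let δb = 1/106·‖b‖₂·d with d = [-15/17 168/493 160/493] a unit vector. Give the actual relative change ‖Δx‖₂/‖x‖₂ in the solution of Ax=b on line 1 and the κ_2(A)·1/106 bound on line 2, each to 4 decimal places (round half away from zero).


largest singular value 83/10, smallest 332/12215
κ = σ_max/σ_min = (83/10)/(332/12215) = 305.3750
κ_2(A)·‖δb‖/‖b‖ = 2.8809
solve Ax = b  →  x = [-0.1446 -0.2930 -0.2863]
‖b‖ = 3.6056, ‖x‖ = 0.4344
with δb = [-0.0300 0.0116 0.0110], A·Δx = δb → ‖Δx‖ = 1.2515
realised ‖Δx‖/‖x‖ = 2.8809
tightness: 2.8809 against a bound of 2.8809; the bound is attained (ratio 1)

2.8809
2.8809


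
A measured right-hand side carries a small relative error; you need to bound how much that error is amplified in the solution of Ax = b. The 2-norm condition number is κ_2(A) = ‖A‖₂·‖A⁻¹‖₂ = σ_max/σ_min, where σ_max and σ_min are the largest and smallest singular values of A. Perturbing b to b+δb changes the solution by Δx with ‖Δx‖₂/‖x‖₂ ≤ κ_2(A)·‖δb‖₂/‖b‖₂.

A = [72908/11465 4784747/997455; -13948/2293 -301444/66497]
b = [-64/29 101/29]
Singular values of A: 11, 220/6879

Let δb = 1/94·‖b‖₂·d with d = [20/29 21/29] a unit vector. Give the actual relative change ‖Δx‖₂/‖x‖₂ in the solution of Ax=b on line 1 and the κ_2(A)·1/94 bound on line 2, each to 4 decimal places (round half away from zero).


0.0439
3.6590

largest singular value 11, smallest 220/6879
κ = σ_max/σ_min = 11/(220/6879) = 343.9500
κ_2(A)·‖δb‖/‖b‖ = 3.6590
solve Ax = b  →  x = [-19.0518 24.7964]
‖b‖₂ = 4.1231 and ‖x‖₂ = 31.2703
with δb = [0.0303 0.0318], A·Δx = δb → ‖Δx‖ = 1.3715
relative error = 0.0439
realised/bound (from unrounded values) ≈ 0.0120


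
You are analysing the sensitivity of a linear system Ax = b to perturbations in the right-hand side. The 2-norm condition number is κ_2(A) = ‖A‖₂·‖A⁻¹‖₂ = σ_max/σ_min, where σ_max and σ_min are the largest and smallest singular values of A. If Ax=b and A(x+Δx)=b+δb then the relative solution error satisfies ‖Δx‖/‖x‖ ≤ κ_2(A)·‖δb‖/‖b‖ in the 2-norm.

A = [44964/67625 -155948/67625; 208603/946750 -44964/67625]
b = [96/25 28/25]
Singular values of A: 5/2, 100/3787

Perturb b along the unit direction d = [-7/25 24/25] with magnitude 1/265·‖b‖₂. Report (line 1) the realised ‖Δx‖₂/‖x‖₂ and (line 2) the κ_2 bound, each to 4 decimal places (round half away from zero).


0.3573
0.3573

σ_max = 5/2, σ_min = 100/3787
κ_2(A) = (5/2) / (100/3787) = 94.6750
κ_2(A)·‖δb‖/‖b‖ = 0.3573
solve Ax = b  →  x = [0.4480 -1.5360]
‖b‖₂ = 4.0000 and ‖x‖₂ = 1.6000
re-solving with b+δb shifts x by Δx of norm 0.5716
dividing the unrounded norms, ‖Δx‖/‖x‖ = 0.3573
so the bound is sharp here: realised error equals the bound


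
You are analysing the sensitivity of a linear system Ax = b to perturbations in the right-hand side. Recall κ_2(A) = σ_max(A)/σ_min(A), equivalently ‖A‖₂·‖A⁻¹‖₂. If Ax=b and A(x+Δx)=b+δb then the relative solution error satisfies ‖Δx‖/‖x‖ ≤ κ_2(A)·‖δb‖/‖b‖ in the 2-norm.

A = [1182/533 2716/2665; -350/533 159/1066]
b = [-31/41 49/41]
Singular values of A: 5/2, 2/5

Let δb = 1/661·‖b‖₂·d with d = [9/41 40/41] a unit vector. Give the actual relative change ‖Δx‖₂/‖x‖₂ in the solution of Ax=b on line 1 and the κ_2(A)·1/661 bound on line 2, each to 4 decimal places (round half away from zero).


0.0021
0.0095

largest singular value 5/2, smallest 2/5
condition number: (5/2) ÷ (2/5) = 6.2500
worst-case relative error ≤ 6.2500 × 1/661 = 0.0095
solve Ax = b  →  x = [-1.3308 2.1538]
‖b‖ = 1.4142, ‖x‖ = 2.5318
δb = ε·‖b‖·d = [0.0005 0.0021]; solving A·Δx = δb gives ‖Δx‖ = 0.0053
dividing the unrounded norms, ‖Δx‖/‖x‖ = 0.0021
realised/bound (from unrounded values) ≈ 0.2234


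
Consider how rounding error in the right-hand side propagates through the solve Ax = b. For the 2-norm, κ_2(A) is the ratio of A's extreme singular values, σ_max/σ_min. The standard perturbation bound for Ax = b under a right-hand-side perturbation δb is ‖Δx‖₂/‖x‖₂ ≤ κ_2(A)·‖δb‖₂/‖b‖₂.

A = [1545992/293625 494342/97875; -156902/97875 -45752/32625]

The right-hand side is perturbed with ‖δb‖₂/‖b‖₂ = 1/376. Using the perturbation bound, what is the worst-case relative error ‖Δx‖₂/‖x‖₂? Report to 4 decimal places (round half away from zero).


form AᵀA = [4178648644/137945025 53046784/1839267; 53046784/1839267 421141156/15327225] with trace 9475528/164025 and determinant 2085136/4100625
char-poly roots: 1444/25 and 1444/164025
κ_2(A) = √(λ_max/λ_min) = √((1444/25) / (1444/164025)) = 81.0000
perturbation bound = 81.0000·1/376 = 0.2154

0.2154


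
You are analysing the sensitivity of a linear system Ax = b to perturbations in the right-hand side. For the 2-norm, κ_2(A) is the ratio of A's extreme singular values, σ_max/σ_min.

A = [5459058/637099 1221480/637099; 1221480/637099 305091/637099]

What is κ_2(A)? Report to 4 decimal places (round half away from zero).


form AᵀA = [18615899844/241460521 4188454920/241460521; 4188454920/241460521 942947001/241460521] with trace 11635245/143641 and determinant 26244/143641
eigenvalues of AᵀA: λ = (tr ± √(tr²−4·det))/2 = 81, 324/143641
σ_max=√81=9, σ_min=√(324/143641)=(18/379) → κ = 189.5000

189.5000


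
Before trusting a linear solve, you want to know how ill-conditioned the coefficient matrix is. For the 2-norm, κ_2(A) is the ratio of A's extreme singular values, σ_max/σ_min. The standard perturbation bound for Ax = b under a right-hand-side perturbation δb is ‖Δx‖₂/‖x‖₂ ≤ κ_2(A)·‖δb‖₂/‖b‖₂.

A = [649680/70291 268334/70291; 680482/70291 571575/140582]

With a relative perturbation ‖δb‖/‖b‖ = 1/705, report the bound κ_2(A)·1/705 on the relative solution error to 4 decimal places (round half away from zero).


0.4793

M = AᵀA = [885139854724/4940824681 368804482695/4940824681; 368804482695/4940824681 614710522849/19763298724]. tr(M)=24587396105/116942596, det(M)=11316496/29235649
eigenvalues of AᵀA: λ = (tr ± √(tr²−4·det))/2 = 841/4, 53824/29235649
σ_max=√(841/4)=(29/2), σ_min=√(53824/29235649)=(232/5407) → κ = 337.9375
bound on ‖Δx‖/‖x‖: κ·ε = 337.9375·1/705 = 0.4793


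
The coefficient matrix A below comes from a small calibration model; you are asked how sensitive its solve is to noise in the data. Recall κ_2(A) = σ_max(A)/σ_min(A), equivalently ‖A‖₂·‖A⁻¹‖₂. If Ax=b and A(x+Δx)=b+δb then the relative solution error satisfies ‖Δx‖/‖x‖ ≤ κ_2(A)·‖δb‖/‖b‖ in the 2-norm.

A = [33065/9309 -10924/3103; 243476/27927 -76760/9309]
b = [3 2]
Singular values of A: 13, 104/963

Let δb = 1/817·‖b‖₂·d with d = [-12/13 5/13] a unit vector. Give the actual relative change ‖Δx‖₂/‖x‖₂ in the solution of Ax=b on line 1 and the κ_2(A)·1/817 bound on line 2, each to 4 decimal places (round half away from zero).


from the listed singular values, σ₁ = 13, σ_n = 104/963
κ = σ_max/σ_min = 13/(104/963) = 120.3750
κ_2(A)·‖δb‖/‖b‖ = 0.1473
solve Ax = b  →  x = [-12.6048 -13.5696]
‖b‖ = 3.6056, ‖x‖ = 18.5207
re-solving with b+δb shifts x by Δx of norm 0.0409
relative error = 0.0022
realised/bound (from unrounded values) ≈ 0.0150

0.0022
0.1473


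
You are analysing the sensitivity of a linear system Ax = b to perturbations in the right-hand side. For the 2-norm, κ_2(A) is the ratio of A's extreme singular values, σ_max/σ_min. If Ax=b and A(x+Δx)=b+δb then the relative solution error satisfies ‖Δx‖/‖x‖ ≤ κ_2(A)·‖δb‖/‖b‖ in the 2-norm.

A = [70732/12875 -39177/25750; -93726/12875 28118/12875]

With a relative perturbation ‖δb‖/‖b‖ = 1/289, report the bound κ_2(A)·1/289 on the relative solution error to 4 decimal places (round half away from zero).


M = AᵀA = [551503156/6630625 -160836858/6630625; -160836858/6630625 187893001/26522500]. tr(M)=3830249/42436, det(M)=9025/10609
eigenvalues of AᵀA: λ = (tr ± √(tr²−4·det))/2 = 361/4, 100/10609
so κ_2 = √((361/4) / (100/10609)) = 97.8500
perturbation bound = 97.8500·1/289 = 0.3386

0.3386


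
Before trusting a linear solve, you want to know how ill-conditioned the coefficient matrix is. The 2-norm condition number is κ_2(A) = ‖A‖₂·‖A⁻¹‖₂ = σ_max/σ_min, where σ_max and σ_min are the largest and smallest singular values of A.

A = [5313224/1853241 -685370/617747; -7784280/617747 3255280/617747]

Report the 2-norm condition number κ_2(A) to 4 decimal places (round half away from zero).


173.8500

M = AᵀA = [26247448192/157163877 -3645337360/52387959; -3645337360/52387959 506410100/17462653]. tr(M)=2369626084/12089529, det(M)=15366400/12089529
solving λ² − 2369626084/12089529·λ + 15366400/12089529 = 0 gives λ = 196, 78400/12089529
so κ_2 = √(196 / (78400/12089529)) = 173.8500


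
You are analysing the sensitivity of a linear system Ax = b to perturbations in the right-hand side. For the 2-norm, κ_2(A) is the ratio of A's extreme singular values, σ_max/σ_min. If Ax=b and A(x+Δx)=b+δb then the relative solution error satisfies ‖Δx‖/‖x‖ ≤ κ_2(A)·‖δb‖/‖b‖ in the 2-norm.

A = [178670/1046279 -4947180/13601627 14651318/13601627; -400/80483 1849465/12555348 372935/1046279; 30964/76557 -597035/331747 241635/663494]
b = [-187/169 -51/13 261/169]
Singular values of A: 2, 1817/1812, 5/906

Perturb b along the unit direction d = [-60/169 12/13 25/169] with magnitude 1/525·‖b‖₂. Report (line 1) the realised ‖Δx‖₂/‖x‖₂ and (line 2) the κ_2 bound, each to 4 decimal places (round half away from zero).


0.0028
0.6903

from the listed singular values, σ₁ = 2, σ_n = 5/906
κ_2(A) = 2 / (5/906) = 362.4000
perturbation bound = 362.4000·1/525 = 0.6903
solve Ax = b  →  x = [530.4512 108.5469 -48.4689]
2-norm of b is 4.3589; of x, 543.6085
re-solving with b+δb shifts x by Δx of norm 1.5044
relative error = 0.0028
tightness: 0.0028 against a bound of 0.6903 (unrounded ratio ≈ 0.0040)


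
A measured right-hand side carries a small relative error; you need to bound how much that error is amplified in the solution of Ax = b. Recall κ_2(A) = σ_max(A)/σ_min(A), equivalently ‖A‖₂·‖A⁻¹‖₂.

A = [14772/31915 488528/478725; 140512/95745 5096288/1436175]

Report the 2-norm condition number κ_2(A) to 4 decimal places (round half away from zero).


AᵀA = [66792400/28206477 480639040/84619431; 480639040/84619431 3460933888/253858293]; tr = 312466576/19527561, det = 409600/19527561
char-poly roots: 16 and 25600/19527561
σ_max=√16=4, σ_min=√(25600/19527561)=(160/4419) → κ = 110.4750

110.4750


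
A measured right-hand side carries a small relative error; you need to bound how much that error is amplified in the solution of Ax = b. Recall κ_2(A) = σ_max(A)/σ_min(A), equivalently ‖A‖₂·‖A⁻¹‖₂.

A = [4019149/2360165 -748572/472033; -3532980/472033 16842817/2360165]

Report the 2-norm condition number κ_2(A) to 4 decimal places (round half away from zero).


form AᵀA = [195242266921/3313729225 -37188553248/662745845; -37188553248/662745845 177090711169/3313729225] with trace 88545298/788045 and determinant 7890481/98505625
solving λ² − 88545298/788045·λ + 7890481/98505625 = 0 gives λ = 2809/25, 2809/3940225
σ_max=√(2809/25)=(53/5), σ_min=√(2809/3940225)=(53/1985) → κ = 397.0000

397.0000


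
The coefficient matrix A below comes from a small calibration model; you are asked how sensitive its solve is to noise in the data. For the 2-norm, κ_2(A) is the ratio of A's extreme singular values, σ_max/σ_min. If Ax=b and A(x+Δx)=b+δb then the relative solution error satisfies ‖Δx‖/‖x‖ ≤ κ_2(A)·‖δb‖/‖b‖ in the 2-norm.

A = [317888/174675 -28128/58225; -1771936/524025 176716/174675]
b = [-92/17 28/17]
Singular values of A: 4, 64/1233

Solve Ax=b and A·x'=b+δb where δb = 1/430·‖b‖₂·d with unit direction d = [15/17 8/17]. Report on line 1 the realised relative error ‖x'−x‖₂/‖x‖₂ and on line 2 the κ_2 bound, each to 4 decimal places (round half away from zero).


0.0033
0.1792

σ_max = 4, σ_min = 64/1233
condition number: 4 ÷ (64/1233) = 77.0625
bound on ‖Δx‖/‖x‖: κ·ε = 77.0625·1/430 = 0.1792
solve Ax = b  →  x = [-22.5375 -73.7000]
2-norm of b is 5.6569; of x, 77.0690
Δx = A⁻¹·δb where δb = 1/430·5.6569·d; ‖Δx‖ = 0.2534
realised ‖Δx‖/‖x‖ = 0.0033
so the bound overstates the realised error by a factor of ≈ 54.4960 (computed from the unrounded values)


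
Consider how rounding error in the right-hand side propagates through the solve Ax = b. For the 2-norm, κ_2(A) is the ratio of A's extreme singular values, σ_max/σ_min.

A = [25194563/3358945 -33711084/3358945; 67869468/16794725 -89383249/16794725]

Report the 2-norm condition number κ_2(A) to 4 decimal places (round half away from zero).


316.1360

M = AᵀA = [70849186178641/975995805625 -94462956050688/975995805625; -94462956050688/975995805625 125952577208209/975995805625]. tr(M)=7872070535474/39039832225, det(M)=635292025/1561593289
char-poly roots: 5041/25 and 3150625/1561593289
κ = σ_max/σ_min = (71/5)/(1775/39517) = 316.1360


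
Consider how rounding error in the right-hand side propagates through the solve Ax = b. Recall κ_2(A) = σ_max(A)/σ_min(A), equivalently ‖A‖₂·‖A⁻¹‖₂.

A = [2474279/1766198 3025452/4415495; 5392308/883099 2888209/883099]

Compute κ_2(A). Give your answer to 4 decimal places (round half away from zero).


126.7000

M = AᵀA = [72831647137/1855714084 48550546494/2319642605; 48550546494/2319642605 129504545209/11598213025]. tr(M)=8092765949/160528900, det(M)=25411681/160528900
solving λ² − 8092765949/160528900·λ + 25411681/160528900 = 0 gives λ = 5041/100, 5041/1605289
κ_2(A) = √(λ_max/λ_min) = √((5041/100) / (5041/1605289)) = 126.7000
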